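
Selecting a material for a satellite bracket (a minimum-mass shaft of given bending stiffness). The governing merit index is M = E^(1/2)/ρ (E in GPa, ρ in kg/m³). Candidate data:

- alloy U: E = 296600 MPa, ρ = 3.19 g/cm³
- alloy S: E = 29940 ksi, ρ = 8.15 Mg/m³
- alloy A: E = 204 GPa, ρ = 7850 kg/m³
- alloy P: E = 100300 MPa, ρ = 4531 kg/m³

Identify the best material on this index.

Convert each candidate to consistent units, then evaluate M:
  alloy U: E = 296.6 GPa, ρ = 3190 kg/m³
  alloy S: E = 206.4 GPa, ρ = 8150 kg/m³
  alloy A: E = 204.0 GPa, ρ = 7850 kg/m³
  alloy P: E = 100.3 GPa, ρ = 4531 kg/m³
  alloy U: M = 5.40×10⁻³
  alloy P: M = 2.21×10⁻³
  alloy A: M = 1.82×10⁻³
  alloy S: M = 1.76×10⁻³
Alloy U ranks first.

alloy U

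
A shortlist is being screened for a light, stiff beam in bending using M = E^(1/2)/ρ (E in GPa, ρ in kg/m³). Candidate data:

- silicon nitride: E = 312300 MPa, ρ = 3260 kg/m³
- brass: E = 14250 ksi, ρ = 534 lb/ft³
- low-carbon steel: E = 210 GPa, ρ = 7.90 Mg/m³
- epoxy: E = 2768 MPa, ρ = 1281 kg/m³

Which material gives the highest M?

Putting every candidate on a common basis:
  silicon nitride: E = 312.3 GPa, ρ = 3260 kg/m³
  brass: E = 98.25 GPa, ρ = 8554 kg/m³
  low-carbon steel: E = 210.0 GPa, ρ = 7900 kg/m³
  epoxy: E = 2.768 GPa, ρ = 1281 kg/m³
  silicon nitride: M = 5.42×10⁻³
  low-carbon steel: M = 1.83×10⁻³
  epoxy: M = 1.30×10⁻³
  brass: M = 1.16×10⁻³
Highest index: silicon nitride.

silicon nitride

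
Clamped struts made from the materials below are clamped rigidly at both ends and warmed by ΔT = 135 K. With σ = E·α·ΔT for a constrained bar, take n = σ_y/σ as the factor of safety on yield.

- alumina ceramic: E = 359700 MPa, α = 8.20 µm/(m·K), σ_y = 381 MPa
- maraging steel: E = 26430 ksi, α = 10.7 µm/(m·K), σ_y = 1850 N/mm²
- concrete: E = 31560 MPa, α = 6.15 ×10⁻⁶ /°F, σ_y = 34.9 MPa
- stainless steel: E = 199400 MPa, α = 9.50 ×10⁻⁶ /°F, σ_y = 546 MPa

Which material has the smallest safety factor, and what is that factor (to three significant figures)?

concrete, n = 0.740

With everything in SI (GPa, ×10⁻⁶/K, MPa):
  alumina ceramic: E = 359.7, α = 8.20, σ_y = 381.0 → σ = 398 MPa, n = 0.957
  maraging steel: E = 182.2, α = 10.7, σ_y = 1850 → σ = 263 MPa, n = 7.03
  concrete: E = 31.56, α = 11.1, σ_y = 34.90 → σ = 47.2 MPa, n = 0.740
  stainless steel: E = 199.4, α = 17.1, σ_y = 546.0 → σ = 460 MPa, n = 1.19
Concrete has the lowest safety factor, n = 0.740.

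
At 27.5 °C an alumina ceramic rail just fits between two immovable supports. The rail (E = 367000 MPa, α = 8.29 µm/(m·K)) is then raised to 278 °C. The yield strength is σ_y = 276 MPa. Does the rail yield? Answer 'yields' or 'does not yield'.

E = 367000 MPa = 367.0 GPa.
ΔT = 250.5 K. Constrained thermal stress σ = E·α·ΔT = 367.0×10³ MPa × 8.29×10⁻⁶ × 250.5 = 762 MPa (compressive).
Compare to σ_y = 276 MPa: σ ≥ σ_y, so it yields.

yields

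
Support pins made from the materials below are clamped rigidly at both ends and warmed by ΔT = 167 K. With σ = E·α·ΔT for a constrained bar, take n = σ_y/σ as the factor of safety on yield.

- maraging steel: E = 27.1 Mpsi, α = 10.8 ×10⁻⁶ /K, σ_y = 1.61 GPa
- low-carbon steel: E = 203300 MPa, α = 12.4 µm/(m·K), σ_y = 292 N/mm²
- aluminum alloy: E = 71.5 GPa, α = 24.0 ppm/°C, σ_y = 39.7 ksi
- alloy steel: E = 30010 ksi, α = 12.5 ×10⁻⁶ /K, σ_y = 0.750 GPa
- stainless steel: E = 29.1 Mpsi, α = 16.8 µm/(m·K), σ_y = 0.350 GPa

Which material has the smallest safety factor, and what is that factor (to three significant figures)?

Per material, after unit conversion:
  maraging steel: E = 186.8, α = 10.8, σ_y = 1610 → σ = 337 MPa, n = 4.78
  low-carbon steel: E = 203.3, α = 12.4, σ_y = 292.0 → σ = 421 MPa, n = 0.694
  aluminum alloy: E = 71.50, α = 24.0, σ_y = 273.7 → σ = 287 MPa, n = 0.955
  alloy steel: E = 206.9, α = 12.5, σ_y = 750.0 → σ = 432 MPa, n = 1.74
  stainless steel: E = 200.6, α = 16.8, σ_y = 350.0 → σ = 563 MPa, n = 0.622
The minimum is stainless steel at n = 0.622.

stainless steel, n = 0.622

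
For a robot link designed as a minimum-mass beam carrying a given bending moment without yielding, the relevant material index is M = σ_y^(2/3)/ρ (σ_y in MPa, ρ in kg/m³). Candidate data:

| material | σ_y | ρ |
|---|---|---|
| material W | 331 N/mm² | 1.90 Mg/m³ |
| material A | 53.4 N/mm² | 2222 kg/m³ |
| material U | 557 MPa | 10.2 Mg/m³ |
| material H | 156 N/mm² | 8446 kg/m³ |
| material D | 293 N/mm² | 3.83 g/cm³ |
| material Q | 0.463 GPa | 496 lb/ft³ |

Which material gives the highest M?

Convert each candidate to consistent units, then evaluate M:
  material W: σ_y = 331.0 MPa, ρ = 1900 kg/m³
  material A: σ_y = 53.40 MPa, ρ = 2222 kg/m³
  material U: σ_y = 557.0 MPa, ρ = 10200 kg/m³
  material H: σ_y = 156.0 MPa, ρ = 8446 kg/m³
  material D: σ_y = 293.0 MPa, ρ = 3830 kg/m³
  material Q: σ_y = 463.0 MPa, ρ = 7945 kg/m³
  material W: M = 25.2×10⁻³
  material D: M = 11.5×10⁻³
  material Q: M = 7.53×10⁻³
  material U: M = 6.64×10⁻³
  material A: M = 6.38×10⁻³
  material H: M = 3.43×10⁻³
Highest index: material W.

material W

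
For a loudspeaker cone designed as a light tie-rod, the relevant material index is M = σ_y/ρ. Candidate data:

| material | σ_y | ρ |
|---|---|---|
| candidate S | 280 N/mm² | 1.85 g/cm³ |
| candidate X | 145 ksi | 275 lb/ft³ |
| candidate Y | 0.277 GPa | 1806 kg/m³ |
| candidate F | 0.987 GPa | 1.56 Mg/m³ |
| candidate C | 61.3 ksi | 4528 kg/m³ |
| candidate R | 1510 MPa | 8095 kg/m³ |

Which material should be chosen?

candidate F

Normalizing units and computing the index:
  candidate S: σ_y = 280.0 MPa, ρ = 1850 kg/m³
  candidate X: σ_y = 999.7 MPa, ρ = 4405 kg/m³
  candidate Y: σ_y = 277.0 MPa, ρ = 1806 kg/m³
  candidate F: σ_y = 987.0 MPa, ρ = 1560 kg/m³
  candidate C: σ_y = 422.6 MPa, ρ = 4528 kg/m³
  candidate R: σ_y = 1510 MPa, ρ = 8095 kg/m³
  candidate F: M = 633 kN·m/kg
  candidate X: M = 227 kN·m/kg
  candidate R: M = 187 kN·m/kg
  candidate Y: M = 153 kN·m/kg
  candidate S: M = 151 kN·m/kg
  candidate C: M = 93.3 kN·m/kg
Highest index: candidate F.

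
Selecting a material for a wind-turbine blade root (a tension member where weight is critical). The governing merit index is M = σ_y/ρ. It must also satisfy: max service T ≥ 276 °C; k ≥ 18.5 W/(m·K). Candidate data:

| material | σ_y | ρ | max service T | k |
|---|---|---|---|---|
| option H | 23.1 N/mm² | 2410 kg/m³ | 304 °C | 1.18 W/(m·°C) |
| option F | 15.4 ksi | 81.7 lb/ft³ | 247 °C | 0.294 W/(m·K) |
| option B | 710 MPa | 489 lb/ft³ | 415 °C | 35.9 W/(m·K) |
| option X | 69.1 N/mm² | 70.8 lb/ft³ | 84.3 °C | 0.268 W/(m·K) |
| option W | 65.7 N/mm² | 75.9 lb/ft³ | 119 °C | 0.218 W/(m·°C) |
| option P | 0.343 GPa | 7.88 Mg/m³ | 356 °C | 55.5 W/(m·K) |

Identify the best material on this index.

option B

Screen on constraints: max service T ≥ 276 °C; k ≥ 18.5 W/(m·K). Survivors: option B, option P.
Putting every candidate on a common basis:
  option B: σ_y = 710.0 MPa, ρ = 7833 kg/m³
  option P: σ_y = 343.0 MPa, ρ = 7880 kg/m³
  option B: M = 90.6 kN·m/kg
  option P: M = 43.5 kN·m/kg
Highest index: option B.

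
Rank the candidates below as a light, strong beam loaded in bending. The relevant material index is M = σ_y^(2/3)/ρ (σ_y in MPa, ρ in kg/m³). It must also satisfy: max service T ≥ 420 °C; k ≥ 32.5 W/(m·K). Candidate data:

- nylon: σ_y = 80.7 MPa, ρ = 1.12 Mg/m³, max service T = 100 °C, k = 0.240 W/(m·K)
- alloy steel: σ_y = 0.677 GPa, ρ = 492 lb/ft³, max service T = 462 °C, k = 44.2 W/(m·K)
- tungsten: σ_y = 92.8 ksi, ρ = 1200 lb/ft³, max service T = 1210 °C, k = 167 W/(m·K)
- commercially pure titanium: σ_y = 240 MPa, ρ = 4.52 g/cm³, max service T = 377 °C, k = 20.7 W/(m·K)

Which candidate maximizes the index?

Screen on constraints: max service T ≥ 420 °C; k ≥ 32.5 W/(m·K). Survivors: alloy steel, tungsten.
Normalizing units and computing the index:
  alloy steel: σ_y = 677.0 MPa, ρ = 7881 kg/m³
  tungsten: σ_y = 639.8 MPa, ρ = 19220 kg/m³
  alloy steel: M = 9.78×10⁻³
  tungsten: M = 3.86×10⁻³
Alloy steel ranks first.

alloy steel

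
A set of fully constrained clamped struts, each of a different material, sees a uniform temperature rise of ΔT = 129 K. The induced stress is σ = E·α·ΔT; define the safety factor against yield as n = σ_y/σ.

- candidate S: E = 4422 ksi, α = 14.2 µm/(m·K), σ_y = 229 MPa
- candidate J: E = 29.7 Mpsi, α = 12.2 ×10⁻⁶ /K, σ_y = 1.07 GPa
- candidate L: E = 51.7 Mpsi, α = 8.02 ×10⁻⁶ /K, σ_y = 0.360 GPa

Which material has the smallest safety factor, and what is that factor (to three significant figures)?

candidate L, n = 0.976

Per material, after unit conversion:
  candidate S: E = 30.49, α = 14.2, σ_y = 229.0 → σ = 55.8 MPa, n = 4.10
  candidate J: E = 204.8, α = 12.2, σ_y = 1070 → σ = 322 MPa, n = 3.32
  candidate L: E = 356.5, α = 8.02, σ_y = 360.0 → σ = 369 MPa, n = 0.976
Smallest n: candidate L with n = 0.976.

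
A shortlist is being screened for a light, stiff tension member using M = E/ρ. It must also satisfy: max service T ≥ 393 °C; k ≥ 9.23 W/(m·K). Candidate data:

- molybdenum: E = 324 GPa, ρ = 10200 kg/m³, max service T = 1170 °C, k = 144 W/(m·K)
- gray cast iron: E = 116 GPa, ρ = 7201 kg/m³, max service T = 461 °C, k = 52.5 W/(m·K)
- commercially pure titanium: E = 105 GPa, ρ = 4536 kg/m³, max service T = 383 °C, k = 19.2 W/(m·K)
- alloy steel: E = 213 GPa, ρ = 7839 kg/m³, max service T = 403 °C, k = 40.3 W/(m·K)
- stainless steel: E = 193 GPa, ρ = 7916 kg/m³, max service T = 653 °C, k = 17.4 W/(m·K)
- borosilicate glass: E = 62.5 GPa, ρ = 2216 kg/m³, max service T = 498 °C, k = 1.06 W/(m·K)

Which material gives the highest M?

Screen on constraints: max service T ≥ 393 °C; k ≥ 9.23 W/(m·K). Survivors: molybdenum, gray cast iron, alloy steel, stainless steel.
Per-candidate index values:
  molybdenum: M = 31.8 MN·m/kg
  alloy steel: M = 27.2 MN·m/kg
  stainless steel: M = 24.4 MN·m/kg
  gray cast iron: M = 16.1 MN·m/kg
Molybdenum ranks first.

molybdenum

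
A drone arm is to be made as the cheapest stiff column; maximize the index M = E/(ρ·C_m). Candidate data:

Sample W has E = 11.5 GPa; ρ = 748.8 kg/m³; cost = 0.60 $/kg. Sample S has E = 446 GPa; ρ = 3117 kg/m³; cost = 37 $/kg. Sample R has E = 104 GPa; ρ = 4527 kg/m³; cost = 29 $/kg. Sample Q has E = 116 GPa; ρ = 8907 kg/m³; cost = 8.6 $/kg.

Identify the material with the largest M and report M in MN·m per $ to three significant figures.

Per-candidate index values:
  sample W: M = 25.6 MN·m per $
  sample S: M = 3.87 MN·m per $
  sample Q: M = 1.51 MN·m per $
  sample R: M = 0.792 MN·m per $
Sample W ranks first.

sample W, M = 25.6 MN·m per $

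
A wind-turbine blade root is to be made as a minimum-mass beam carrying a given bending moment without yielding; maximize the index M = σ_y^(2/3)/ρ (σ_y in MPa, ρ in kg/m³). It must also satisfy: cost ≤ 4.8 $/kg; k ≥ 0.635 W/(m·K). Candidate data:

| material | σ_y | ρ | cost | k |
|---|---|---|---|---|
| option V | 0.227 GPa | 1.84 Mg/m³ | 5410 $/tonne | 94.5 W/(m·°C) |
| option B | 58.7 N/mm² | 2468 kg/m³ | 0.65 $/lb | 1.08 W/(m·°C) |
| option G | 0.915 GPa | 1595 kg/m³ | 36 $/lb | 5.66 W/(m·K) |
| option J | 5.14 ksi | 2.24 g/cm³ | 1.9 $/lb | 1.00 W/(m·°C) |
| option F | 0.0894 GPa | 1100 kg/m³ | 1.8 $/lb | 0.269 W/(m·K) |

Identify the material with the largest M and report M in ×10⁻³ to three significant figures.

option B, M = 6.12×10⁻³

Screen on constraints: cost ≤ 4.8 $/kg; k ≥ 0.635 W/(m·K). Survivors: option B, option J.
Normalizing units and computing the index:
  option B: σ_y = 58.70 MPa, ρ = 2468 kg/m³
  option J: σ_y = 35.44 MPa, ρ = 2240 kg/m³
  option B: M = 6.12×10⁻³
  option J: M = 4.82×10⁻³
Option B has the largest M.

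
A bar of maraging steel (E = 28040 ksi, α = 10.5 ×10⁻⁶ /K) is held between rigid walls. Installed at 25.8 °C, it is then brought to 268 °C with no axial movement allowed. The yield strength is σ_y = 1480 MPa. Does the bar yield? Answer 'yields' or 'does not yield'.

does not yield

E = 28040 ksi = 193.3 GPa.
ΔT = 242.2 K. Constrained thermal stress σ = E·α·ΔT = 193.3×10³ MPa × 10.5×10⁻⁶ × 242.2 = 492 MPa (compressive).
Compare to σ_y = 1480 MPa: σ < σ_y, so it does not yield.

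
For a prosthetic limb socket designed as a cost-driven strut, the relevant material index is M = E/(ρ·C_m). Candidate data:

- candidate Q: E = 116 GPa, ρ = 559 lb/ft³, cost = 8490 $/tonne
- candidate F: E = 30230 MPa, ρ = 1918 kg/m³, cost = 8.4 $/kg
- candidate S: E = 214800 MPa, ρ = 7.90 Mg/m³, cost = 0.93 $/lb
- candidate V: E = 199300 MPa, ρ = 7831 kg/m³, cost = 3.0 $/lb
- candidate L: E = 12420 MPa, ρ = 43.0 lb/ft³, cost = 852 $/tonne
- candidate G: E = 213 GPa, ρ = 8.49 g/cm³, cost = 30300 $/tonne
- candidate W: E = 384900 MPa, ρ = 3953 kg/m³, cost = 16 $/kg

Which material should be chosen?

In SI units:
  candidate Q: E = 116.0 GPa, ρ = 8954 kg/m³, cost = 8.490 $/kg
  candidate F: E = 30.23 GPa, ρ = 1918 kg/m³, cost = 8.400 $/kg
  candidate S: E = 214.8 GPa, ρ = 7900 kg/m³, cost = 2.050 $/kg
  candidate V: E = 199.3 GPa, ρ = 7831 kg/m³, cost = 6.614 $/kg
  candidate L: E = 12.42 GPa, ρ = 688.8 kg/m³, cost = 0.8520 $/kg
  candidate G: E = 213.0 GPa, ρ = 8490 kg/m³, cost = 30.30 $/kg
  candidate W: E = 384.9 GPa, ρ = 3953 kg/m³, cost = 16.00 $/kg
  candidate L: M = 21.2 MN·m per $
  candidate S: M = 13.3 MN·m per $
  candidate W: M = 6.09 MN·m per $
  candidate V: M = 3.85 MN·m per $
  candidate F: M = 1.88 MN·m per $
  candidate Q: M = 1.53 MN·m per $
  candidate G: M = 0.828 MN·m per $
Candidate L ranks first.

candidate L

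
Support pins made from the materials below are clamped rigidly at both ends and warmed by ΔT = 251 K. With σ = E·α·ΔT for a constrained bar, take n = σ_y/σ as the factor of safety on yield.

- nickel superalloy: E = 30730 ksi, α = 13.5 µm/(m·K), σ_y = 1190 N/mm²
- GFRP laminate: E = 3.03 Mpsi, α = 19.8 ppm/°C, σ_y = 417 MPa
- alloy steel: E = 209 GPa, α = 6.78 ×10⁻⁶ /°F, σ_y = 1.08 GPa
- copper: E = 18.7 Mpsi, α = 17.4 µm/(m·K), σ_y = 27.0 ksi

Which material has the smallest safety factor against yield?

copper

With everything in SI (GPa, ×10⁻⁶/K, MPa):
  nickel superalloy: E = 211.9, α = 13.5, σ_y = 1190 → σ = 718 MPa, n = 1.66
  GFRP laminate: E = 20.89, α = 19.8, σ_y = 417.0 → σ = 104 MPa, n = 4.02
  alloy steel: E = 209.0, α = 12.2, σ_y = 1080 → σ = 640 MPa, n = 1.69
  copper: E = 128.9, α = 17.4, σ_y = 186.2 → σ = 563 MPa, n = 0.331
Smallest n: copper with n = 0.331.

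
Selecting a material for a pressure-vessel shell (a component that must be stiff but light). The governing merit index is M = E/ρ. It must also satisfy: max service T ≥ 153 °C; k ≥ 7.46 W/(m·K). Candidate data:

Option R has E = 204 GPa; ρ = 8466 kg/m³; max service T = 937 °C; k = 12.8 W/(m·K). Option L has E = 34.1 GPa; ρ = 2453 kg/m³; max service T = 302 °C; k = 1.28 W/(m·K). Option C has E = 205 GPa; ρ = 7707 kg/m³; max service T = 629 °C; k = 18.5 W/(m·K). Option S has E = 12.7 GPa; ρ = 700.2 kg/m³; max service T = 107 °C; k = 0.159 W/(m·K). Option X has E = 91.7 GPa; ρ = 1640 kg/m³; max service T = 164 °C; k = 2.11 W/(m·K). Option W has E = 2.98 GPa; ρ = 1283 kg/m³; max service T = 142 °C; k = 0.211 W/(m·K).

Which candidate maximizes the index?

option C

Screen on constraints: max service T ≥ 153 °C; k ≥ 7.46 W/(m·K). Survivors: option R, option C.
Evaluate M for each candidate:
  option C: M = 26.6 MN·m/kg
  option R: M = 24.1 MN·m/kg
The maximum is for option C.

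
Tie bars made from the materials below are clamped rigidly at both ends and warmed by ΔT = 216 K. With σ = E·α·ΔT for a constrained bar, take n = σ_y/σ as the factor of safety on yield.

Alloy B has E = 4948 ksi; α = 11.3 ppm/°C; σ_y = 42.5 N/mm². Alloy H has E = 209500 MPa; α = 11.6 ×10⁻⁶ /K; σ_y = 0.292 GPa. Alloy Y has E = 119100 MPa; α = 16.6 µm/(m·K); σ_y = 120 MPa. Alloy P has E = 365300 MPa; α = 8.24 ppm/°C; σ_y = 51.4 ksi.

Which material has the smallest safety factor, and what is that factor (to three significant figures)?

alloy Y, n = 0.281

With everything in SI (GPa, ×10⁻⁶/K, MPa):
  alloy B: E = 34.12, α = 11.3, σ_y = 42.50 → σ = 83.3 MPa, n = 0.510
  alloy H: E = 209.5, α = 11.6, σ_y = 292.0 → σ = 525 MPa, n = 0.556
  alloy Y: E = 119.1, α = 16.6, σ_y = 120.0 → σ = 427 MPa, n = 0.281
  alloy P: E = 365.3, α = 8.24, σ_y = 354.4 → σ = 650 MPa, n = 0.545
The minimum is alloy Y at n = 0.281.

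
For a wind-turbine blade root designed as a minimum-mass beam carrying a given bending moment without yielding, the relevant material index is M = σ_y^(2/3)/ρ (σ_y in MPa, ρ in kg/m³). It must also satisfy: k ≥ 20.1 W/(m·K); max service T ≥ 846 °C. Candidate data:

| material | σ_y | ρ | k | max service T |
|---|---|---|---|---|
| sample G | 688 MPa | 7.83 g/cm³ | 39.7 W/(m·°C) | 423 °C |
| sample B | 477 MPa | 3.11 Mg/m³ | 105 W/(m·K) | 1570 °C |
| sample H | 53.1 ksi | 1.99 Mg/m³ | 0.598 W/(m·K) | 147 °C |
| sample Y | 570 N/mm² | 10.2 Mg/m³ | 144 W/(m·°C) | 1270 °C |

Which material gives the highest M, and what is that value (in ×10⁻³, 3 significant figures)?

Screen on constraints: k ≥ 20.1 W/(m·K); max service T ≥ 846 °C. Survivors: sample B, sample Y.
Putting every candidate on a common basis:
  sample B: σ_y = 477.0 MPa, ρ = 3110 kg/m³
  sample Y: σ_y = 570.0 MPa, ρ = 10200 kg/m³
  sample B: M = 19.6×10⁻³
  sample Y: M = 6.74×10⁻³
Sample B ranks first.

sample B, M = 19.6×10⁻³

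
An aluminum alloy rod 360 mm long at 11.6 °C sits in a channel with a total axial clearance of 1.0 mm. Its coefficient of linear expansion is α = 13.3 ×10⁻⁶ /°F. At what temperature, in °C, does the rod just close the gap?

128 °C

α = 13.3×10⁻⁶/°F × 9/5 = 23.9×10⁻⁶/K.
α·L₀·ΔT = 1.0 mm ⇒ ΔT = 1.0 / (23.9×10⁻⁶ × 360.0) = 116.0 K.
T = 11.6 + 116.0 = 127.6 °C.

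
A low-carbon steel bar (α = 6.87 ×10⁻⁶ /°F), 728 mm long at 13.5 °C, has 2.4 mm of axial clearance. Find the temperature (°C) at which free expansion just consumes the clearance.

α = 6.87×10⁻⁶/°F × 9/5 = 12.4×10⁻⁶/K.
α·L₀·ΔT = 2.4 mm ⇒ ΔT = 2.4 / (12.4×10⁻⁶ × 728.0) = 266.6 K.
T = 13.5 + 266.6 = 280.1 °C.

280 °C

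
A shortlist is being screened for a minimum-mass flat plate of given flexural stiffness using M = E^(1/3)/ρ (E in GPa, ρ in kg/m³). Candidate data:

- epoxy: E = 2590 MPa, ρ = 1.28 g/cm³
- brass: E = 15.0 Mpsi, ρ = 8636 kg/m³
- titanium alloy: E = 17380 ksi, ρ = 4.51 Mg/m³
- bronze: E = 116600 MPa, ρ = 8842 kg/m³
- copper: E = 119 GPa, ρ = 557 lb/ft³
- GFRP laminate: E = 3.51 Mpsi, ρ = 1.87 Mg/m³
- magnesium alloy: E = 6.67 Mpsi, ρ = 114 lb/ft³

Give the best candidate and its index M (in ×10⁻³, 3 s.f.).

In SI units:
  epoxy: E = 2.590 GPa, ρ = 1280 kg/m³
  brass: E = 103.4 GPa, ρ = 8636 kg/m³
  titanium alloy: E = 119.8 GPa, ρ = 4510 kg/m³
  bronze: E = 116.6 GPa, ρ = 8842 kg/m³
  copper: E = 119.0 GPa, ρ = 8922 kg/m³
  GFRP laminate: E = 24.20 GPa, ρ = 1870 kg/m³
  magnesium alloy: E = 45.99 GPa, ρ = 1826 kg/m³
  magnesium alloy: M = 1.96×10⁻³
  GFRP laminate: M = 1.55×10⁻³
  titanium alloy: M = 1.09×10⁻³
  epoxy: M = 1.07×10⁻³
  bronze: M = 0.553×10⁻³
  copper: M = 0.551×10⁻³
  brass: M = 0.544×10⁻³
Magnesium alloy has the largest M.

magnesium alloy, M = 1.96×10⁻³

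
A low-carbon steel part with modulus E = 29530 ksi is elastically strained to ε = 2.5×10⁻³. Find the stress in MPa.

E = 29530 ksi = 203.6 GPa.
σ = E·ε = 203600 MPa × 2.5×10⁻³ = 509 MPa.

509 MPa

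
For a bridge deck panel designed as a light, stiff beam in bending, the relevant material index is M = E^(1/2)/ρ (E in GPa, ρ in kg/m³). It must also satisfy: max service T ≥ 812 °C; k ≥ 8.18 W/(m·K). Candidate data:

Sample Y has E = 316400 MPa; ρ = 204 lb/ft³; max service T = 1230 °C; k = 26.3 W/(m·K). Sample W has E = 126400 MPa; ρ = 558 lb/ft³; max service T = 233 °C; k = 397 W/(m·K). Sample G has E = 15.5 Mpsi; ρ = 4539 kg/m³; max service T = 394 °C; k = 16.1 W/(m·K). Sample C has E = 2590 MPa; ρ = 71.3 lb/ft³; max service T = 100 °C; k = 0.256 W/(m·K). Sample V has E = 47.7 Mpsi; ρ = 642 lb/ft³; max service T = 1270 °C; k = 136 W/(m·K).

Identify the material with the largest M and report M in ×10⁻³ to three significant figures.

Screen on constraints: max service T ≥ 812 °C; k ≥ 8.18 W/(m·K). Survivors: sample Y, sample V.
Convert each candidate to consistent units, then evaluate M:
  sample Y: E = 316.4 GPa, ρ = 3268 kg/m³
  sample V: E = 328.9 GPa, ρ = 10280 kg/m³
  sample Y: M = 5.44×10⁻³
  sample V: M = 1.76×10⁻³
Sample Y ranks first.

sample Y, M = 5.44×10⁻³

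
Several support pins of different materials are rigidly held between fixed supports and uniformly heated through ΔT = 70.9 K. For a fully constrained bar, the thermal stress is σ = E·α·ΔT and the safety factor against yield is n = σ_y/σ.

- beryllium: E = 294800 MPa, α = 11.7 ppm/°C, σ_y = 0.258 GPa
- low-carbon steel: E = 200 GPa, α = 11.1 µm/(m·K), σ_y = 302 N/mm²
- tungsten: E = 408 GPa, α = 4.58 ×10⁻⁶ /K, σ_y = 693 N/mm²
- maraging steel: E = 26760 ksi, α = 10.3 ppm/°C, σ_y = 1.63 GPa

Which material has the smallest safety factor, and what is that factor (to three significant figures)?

beryllium, n = 1.06

In consistent units (E in GPa, α in ×10⁻⁶/K, σ_y in MPa):
  beryllium: E = 294.8, α = 11.7, σ_y = 258.0 → σ = 245 MPa, n = 1.06
  low-carbon steel: E = 200.0, α = 11.1, σ_y = 302.0 → σ = 157 MPa, n = 1.92
  tungsten: E = 408.0, α = 4.58, σ_y = 693.0 → σ = 132 MPa, n = 5.23
  maraging steel: E = 184.5, α = 10.3, σ_y = 1630 → σ = 135 MPa, n = 12.1
Beryllium has the lowest safety factor, n = 1.06.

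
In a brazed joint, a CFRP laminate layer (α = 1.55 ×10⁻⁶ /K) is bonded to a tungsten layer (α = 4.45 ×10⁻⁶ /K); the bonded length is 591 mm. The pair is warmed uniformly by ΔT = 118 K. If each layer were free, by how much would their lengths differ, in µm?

Δα = |1.55 − 4.45|×10⁻⁶/K = 2.90×10⁻⁶/K.
ΔL_mismatch = Δα·L·ΔT = 2.90×10⁻⁶ × 591.0 mm × 118.0 K = 202 µm.

202 µm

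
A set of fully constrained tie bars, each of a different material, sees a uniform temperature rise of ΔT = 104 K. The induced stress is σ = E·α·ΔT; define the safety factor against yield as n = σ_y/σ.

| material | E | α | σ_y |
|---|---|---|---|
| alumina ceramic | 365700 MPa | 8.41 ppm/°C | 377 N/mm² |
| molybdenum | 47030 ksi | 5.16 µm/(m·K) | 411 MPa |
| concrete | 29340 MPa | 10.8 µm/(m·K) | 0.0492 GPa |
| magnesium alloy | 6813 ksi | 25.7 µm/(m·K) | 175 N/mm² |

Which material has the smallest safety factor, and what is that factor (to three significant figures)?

alumina ceramic, n = 1.18

In consistent units (E in GPa, α in ×10⁻⁶/K, σ_y in MPa):
  alumina ceramic: E = 365.7, α = 8.41, σ_y = 377.0 → σ = 320 MPa, n = 1.18
  molybdenum: E = 324.3, α = 5.16, σ_y = 411.0 → σ = 174 MPa, n = 2.36
  concrete: E = 29.34, α = 10.8, σ_y = 49.20 → σ = 33.0 MPa, n = 1.49
  magnesium alloy: E = 46.97, α = 25.7, σ_y = 175.0 → σ = 126 MPa, n = 1.39
Alumina ceramic has the lowest safety factor, n = 1.18.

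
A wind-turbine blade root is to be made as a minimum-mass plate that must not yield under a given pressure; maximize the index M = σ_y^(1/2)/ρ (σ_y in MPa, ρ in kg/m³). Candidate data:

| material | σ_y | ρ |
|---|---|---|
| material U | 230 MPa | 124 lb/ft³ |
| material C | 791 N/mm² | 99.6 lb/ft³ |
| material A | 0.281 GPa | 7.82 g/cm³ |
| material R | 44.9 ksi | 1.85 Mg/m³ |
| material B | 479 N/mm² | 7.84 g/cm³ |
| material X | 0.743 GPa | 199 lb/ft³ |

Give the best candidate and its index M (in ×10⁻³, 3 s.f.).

Normalizing units and computing the index:
  material U: σ_y = 230.0 MPa, ρ = 1986 kg/m³
  material C: σ_y = 791.0 MPa, ρ = 1595 kg/m³
  material A: σ_y = 281.0 MPa, ρ = 7820 kg/m³
  material R: σ_y = 309.6 MPa, ρ = 1850 kg/m³
  material B: σ_y = 479.0 MPa, ρ = 7840 kg/m³
  material X: σ_y = 743.0 MPa, ρ = 3188 kg/m³
  material C: M = 17.6×10⁻³
  material R: M = 9.51×10⁻³
  material X: M = 8.55×10⁻³
  material U: M = 7.64×10⁻³
  material B: M = 2.79×10⁻³
  material A: M = 2.14×10⁻³
Material C ranks first.

material C, M = 17.6×10⁻³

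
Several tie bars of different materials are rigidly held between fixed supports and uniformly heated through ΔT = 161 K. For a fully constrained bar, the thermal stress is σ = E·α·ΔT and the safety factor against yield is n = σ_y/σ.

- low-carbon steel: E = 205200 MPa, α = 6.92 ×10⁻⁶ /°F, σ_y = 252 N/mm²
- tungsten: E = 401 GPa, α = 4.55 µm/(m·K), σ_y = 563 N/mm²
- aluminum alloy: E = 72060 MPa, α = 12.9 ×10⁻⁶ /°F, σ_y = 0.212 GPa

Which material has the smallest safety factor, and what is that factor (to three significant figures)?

With everything in SI (GPa, ×10⁻⁶/K, MPa):
  low-carbon steel: E = 205.2, α = 12.5, σ_y = 252.0 → σ = 412 MPa, n = 0.612
  tungsten: E = 401.0, α = 4.55, σ_y = 563.0 → σ = 294 MPa, n = 1.92
  aluminum alloy: E = 72.06, α = 23.2, σ_y = 212.0 → σ = 269 MPa, n = 0.787
The minimum is low-carbon steel at n = 0.612.

low-carbon steel, n = 0.612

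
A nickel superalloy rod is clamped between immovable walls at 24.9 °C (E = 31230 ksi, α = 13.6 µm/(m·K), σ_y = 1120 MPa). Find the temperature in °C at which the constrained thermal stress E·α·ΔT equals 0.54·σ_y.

E = 31230 ksi = 215.3 GPa.
E·α·ΔT = 604.8 MPa ⇒ ΔT = 604.8 / (215.3×10³ × 13.6×10⁻⁶) = 206.5 K.
T = 24.9 + 206.5 = 231.4 °C.

231 °C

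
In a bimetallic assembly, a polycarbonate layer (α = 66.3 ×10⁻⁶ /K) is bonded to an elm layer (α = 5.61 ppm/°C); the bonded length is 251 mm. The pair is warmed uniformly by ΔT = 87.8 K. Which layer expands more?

polycarbonate

α(polycarbonate) = 66.3×10⁻⁶/K vs α(elm) = 5.61×10⁻⁶/K.
Higher α expands more for the same ΔT: polycarbonate.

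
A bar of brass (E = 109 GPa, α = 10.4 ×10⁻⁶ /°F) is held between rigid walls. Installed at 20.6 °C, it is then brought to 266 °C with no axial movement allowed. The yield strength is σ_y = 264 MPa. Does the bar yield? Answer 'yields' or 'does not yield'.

α = 10.4×10⁻⁶/°F × 9/5 = 18.7×10⁻⁶/K.
ΔT = 245.4 K. Constrained thermal stress σ = E·α·ΔT = 109.0×10³ MPa × 18.7×10⁻⁶ × 245.4 = 501 MPa (compressive).
Compare to σ_y = 264 MPa: σ ≥ σ_y, so it yields.

yields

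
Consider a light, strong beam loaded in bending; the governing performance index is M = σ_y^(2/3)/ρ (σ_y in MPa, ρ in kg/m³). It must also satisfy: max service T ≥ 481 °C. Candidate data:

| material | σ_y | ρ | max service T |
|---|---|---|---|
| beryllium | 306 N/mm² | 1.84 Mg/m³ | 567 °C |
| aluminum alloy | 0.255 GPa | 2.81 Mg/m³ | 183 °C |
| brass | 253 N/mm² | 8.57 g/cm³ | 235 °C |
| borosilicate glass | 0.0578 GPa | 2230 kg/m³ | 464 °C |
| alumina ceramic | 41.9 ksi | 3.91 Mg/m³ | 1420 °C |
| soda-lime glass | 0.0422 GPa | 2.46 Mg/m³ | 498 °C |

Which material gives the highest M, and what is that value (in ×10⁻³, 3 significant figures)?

Screen on constraints: max service T ≥ 481 °C. Survivors: beryllium, alumina ceramic, soda-lime glass.
Normalizing units and computing the index:
  beryllium: σ_y = 306.0 MPa, ρ = 1840 kg/m³
  alumina ceramic: σ_y = 288.9 MPa, ρ = 3910 kg/m³
  soda-lime glass: σ_y = 42.20 MPa, ρ = 2460 kg/m³
  beryllium: M = 24.7×10⁻³
  alumina ceramic: M = 11.2×10⁻³
  soda-lime glass: M = 4.93×10⁻³
The maximum is for beryllium.

beryllium, M = 24.7×10⁻³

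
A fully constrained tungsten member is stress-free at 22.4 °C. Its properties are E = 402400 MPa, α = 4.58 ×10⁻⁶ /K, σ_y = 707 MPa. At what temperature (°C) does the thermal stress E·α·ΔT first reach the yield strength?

E = 402400 MPa = 402.4 GPa.
E·α·ΔT = 707.0 MPa ⇒ ΔT = 707.0 / (402.4×10³ × 4.58×10⁻⁶) = 383.6 K.
T = 22.4 + 383.6 = 406.0 °C.

406 °C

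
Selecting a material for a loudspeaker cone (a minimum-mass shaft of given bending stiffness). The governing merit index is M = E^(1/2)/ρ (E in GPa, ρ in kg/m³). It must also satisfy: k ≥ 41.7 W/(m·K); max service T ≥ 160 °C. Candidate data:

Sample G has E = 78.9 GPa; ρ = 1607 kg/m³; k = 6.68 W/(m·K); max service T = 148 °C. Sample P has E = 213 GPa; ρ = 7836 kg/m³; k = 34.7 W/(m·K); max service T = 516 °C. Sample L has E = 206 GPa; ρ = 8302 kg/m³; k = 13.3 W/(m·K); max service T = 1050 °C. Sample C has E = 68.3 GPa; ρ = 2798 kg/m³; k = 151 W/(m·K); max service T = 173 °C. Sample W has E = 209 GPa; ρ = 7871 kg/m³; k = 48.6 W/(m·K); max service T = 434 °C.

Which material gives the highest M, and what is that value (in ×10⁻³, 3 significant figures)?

Screen on constraints: k ≥ 41.7 W/(m·K); max service T ≥ 160 °C. Survivors: sample C, sample W.
Evaluate M for each candidate:
  sample C: M = 2.95×10⁻³
  sample W: M = 1.84×10⁻³
Sample C ranks first.

sample C, M = 2.95×10⁻³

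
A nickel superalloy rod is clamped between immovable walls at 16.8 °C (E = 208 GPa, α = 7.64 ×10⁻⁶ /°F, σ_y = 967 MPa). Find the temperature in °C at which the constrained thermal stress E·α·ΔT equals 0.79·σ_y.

284 °C

α = 7.64×10⁻⁶/°F × 9/5 = 13.8×10⁻⁶/K.
E·α·ΔT = 763.9 MPa ⇒ ΔT = 763.9 / (208.0×10³ × 13.8×10⁻⁶) = 267.1 K.
T = 16.8 + 267.1 = 283.9 °C.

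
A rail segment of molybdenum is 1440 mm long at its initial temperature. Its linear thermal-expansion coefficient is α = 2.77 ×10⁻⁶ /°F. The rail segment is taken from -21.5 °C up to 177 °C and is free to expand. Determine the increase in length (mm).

Convert α: 2.77×10⁻⁶/°F × (9/5) = 4.99×10⁻⁶/K.
ΔT = 177 − (-21.5) = 198.5 K.
ΔL = α·L₀·ΔT = 4.99×10⁻⁶ × 1440 mm × 198.5 K = 1.43 mm.

1.43 mm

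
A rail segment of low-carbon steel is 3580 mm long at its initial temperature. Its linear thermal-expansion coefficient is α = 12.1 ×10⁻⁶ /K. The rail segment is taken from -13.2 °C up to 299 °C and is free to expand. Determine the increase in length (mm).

ΔT = 299 − (-13.2) = 312.2 K.
ΔL = α·L₀·ΔT = 12.1×10⁻⁶ × 3580 mm × 312.2 K = 13.5 mm.

13.5 mm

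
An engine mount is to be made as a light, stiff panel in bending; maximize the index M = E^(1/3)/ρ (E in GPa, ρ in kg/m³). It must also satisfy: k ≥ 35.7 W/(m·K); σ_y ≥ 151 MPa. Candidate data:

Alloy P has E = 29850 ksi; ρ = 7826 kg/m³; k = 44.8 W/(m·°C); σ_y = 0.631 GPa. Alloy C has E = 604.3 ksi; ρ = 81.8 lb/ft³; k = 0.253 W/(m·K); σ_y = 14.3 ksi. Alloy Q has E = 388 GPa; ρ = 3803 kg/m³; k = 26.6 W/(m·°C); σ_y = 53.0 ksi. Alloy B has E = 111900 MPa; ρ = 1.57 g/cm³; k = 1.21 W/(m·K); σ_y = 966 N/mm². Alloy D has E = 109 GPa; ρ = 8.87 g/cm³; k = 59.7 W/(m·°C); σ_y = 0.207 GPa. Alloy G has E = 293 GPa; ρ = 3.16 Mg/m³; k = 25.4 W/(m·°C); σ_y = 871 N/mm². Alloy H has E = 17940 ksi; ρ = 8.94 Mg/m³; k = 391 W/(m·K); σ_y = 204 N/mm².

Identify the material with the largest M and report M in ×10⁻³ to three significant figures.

Screen on constraints: k ≥ 35.7 W/(m·K); σ_y ≥ 151 MPa. Survivors: alloy P, alloy D, alloy H.
In SI units:
  alloy P: E = 205.8 GPa, ρ = 7826 kg/m³
  alloy D: E = 109.0 GPa, ρ = 8870 kg/m³
  alloy H: E = 123.7 GPa, ρ = 8940 kg/m³
  alloy P: M = 0.754×10⁻³
  alloy H: M = 0.557×10⁻³
  alloy D: M = 0.539×10⁻³
Alloy P has the largest M.

alloy P, M = 0.754×10⁻³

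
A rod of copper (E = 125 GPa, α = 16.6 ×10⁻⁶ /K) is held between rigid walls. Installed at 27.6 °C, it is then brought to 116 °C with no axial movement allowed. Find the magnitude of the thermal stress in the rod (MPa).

183 MPa

ΔT = 88.40 K. Constrained thermal stress σ = E·α·ΔT = 125.0×10³ MPa × 16.6×10⁻⁶ × 88.40 = 183 MPa (compressive).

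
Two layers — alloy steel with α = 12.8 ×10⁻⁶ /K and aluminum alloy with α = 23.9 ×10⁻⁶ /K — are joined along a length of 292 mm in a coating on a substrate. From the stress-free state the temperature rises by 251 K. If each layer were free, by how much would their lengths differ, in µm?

814 µm

Δα = |12.8 − 23.9|×10⁻⁶/K = 11.1×10⁻⁶/K.
ΔL_mismatch = Δα·L·ΔT = 11.1×10⁻⁶ × 292.0 mm × 251.0 K = 814 µm.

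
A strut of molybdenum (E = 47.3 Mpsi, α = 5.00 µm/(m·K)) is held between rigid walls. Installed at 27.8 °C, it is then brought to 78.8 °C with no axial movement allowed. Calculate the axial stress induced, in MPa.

83.2 MPa

E = 47.3 Mpsi = 326.1 GPa.
ΔT = 51.00 K. Constrained thermal stress σ = E·α·ΔT = 326.1×10³ MPa × 5.00×10⁻⁶ × 51.00 = 83.2 MPa (compressive).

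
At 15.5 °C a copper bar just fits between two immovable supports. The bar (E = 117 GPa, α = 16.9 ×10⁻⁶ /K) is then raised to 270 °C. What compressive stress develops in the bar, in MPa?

503 MPa

ΔT = 254.5 K. Constrained thermal stress σ = E·α·ΔT = 117.0×10³ MPa × 16.9×10⁻⁶ × 254.5 = 503 MPa (compressive).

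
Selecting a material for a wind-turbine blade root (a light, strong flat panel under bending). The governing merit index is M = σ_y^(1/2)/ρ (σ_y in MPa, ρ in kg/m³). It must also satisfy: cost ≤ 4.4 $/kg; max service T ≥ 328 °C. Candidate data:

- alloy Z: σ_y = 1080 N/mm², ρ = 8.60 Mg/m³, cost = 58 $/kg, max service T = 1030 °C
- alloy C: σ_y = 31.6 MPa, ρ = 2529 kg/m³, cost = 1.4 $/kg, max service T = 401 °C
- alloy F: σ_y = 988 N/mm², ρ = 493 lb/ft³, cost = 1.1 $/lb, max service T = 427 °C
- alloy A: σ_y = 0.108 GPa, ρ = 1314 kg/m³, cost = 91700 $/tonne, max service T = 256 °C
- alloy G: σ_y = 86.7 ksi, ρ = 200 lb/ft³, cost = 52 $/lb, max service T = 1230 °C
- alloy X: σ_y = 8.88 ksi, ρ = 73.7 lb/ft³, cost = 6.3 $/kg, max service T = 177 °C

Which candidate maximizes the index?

alloy F

Screen on constraints: cost ≤ 4.4 $/kg; max service T ≥ 328 °C. Survivors: alloy C, alloy F.
Convert each candidate to consistent units, then evaluate M:
  alloy C: σ_y = 31.60 MPa, ρ = 2529 kg/m³
  alloy F: σ_y = 988.0 MPa, ρ = 7897 kg/m³
  alloy F: M = 3.98×10⁻³
  alloy C: M = 2.22×10⁻³
Alloy F ranks first.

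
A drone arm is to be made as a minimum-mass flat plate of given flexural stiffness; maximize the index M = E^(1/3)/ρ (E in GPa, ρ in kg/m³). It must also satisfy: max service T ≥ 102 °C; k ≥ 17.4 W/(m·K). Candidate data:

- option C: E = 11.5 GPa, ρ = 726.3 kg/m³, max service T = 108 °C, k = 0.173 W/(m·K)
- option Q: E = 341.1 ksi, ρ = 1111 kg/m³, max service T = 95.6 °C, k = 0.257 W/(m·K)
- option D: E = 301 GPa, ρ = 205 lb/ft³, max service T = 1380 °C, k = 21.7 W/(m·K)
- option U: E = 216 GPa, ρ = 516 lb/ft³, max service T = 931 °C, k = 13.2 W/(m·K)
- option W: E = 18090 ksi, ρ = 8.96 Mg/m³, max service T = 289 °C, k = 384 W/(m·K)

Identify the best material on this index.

Screen on constraints: max service T ≥ 102 °C; k ≥ 17.4 W/(m·K). Survivors: option D, option W.
Putting every candidate on a common basis:
  option D: E = 301.0 GPa, ρ = 3284 kg/m³
  option W: E = 124.7 GPa, ρ = 8960 kg/m³
  option D: M = 2.04×10⁻³
  option W: M = 0.558×10⁻³
Option D has the largest M.

option D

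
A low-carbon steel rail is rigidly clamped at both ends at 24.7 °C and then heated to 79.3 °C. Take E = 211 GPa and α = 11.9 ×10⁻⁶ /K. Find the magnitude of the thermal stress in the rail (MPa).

ΔT = 54.60 K. Constrained thermal stress σ = E·α·ΔT = 211.0×10³ MPa × 11.9×10⁻⁶ × 54.60 = 137 MPa (compressive).

137 MPa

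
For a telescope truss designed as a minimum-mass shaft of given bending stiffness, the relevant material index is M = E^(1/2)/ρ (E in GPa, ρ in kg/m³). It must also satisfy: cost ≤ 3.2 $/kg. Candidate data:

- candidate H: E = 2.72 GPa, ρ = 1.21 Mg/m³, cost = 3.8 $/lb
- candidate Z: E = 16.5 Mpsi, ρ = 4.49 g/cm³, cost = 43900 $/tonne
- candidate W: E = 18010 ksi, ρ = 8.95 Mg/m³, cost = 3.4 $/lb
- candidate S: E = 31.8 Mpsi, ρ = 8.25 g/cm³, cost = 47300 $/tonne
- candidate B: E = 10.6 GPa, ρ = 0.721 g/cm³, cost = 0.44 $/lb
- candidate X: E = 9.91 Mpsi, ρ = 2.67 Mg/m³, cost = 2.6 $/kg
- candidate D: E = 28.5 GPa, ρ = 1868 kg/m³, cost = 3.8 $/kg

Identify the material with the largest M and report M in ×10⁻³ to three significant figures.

Screen on constraints: cost ≤ 3.2 $/kg. Survivors: candidate B, candidate X.
Normalizing units and computing the index:
  candidate B: E = 10.60 GPa, ρ = 721.0 kg/m³
  candidate X: E = 68.33 GPa, ρ = 2670 kg/m³
  candidate B: M = 4.52×10⁻³
  candidate X: M = 3.10×10⁻³
The maximum is for candidate B.

candidate B, M = 4.52×10⁻³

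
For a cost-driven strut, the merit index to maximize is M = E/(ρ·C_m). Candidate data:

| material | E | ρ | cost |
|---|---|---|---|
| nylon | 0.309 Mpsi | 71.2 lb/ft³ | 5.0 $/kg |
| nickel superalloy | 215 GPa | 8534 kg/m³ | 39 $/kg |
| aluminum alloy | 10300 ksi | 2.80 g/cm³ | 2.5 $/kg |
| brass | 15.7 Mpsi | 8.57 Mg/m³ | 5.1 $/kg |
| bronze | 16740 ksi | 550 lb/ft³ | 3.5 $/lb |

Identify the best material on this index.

aluminum alloy

Convert each candidate to consistent units, then evaluate M:
  nylon: E = 2.130 GPa, ρ = 1141 kg/m³, cost = 5.000 $/kg
  nickel superalloy: E = 215.0 GPa, ρ = 8534 kg/m³, cost = 39.00 $/kg
  aluminum alloy: E = 71.02 GPa, ρ = 2800 kg/m³, cost = 2.500 $/kg
  brass: E = 108.2 GPa, ρ = 8570 kg/m³, cost = 5.100 $/kg
  bronze: E = 115.4 GPa, ρ = 8810 kg/m³, cost = 7.716 $/kg
  aluminum alloy: M = 10.1 MN·m per $
  brass: M = 2.48 MN·m per $
  bronze: M = 1.70 MN·m per $
  nickel superalloy: M = 0.646 MN·m per $
  nylon: M = 0.374 MN·m per $
Highest index: aluminum alloy.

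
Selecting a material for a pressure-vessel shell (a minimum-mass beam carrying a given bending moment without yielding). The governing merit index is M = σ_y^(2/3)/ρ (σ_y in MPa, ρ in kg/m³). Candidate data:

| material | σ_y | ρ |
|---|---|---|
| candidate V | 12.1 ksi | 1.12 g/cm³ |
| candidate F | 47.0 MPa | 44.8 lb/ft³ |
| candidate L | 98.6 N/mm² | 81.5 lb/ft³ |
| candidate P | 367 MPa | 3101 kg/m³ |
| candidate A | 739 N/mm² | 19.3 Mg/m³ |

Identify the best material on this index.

candidate F

Putting every candidate on a common basis:
  candidate V: σ_y = 83.43 MPa, ρ = 1120 kg/m³
  candidate F: σ_y = 47.00 MPa, ρ = 717.6 kg/m³
  candidate L: σ_y = 98.60 MPa, ρ = 1306 kg/m³
  candidate P: σ_y = 367.0 MPa, ρ = 3101 kg/m³
  candidate A: σ_y = 739.0 MPa, ρ = 19300 kg/m³
  candidate F: M = 18.1×10⁻³
  candidate V: M = 17.0×10⁻³
  candidate P: M = 16.5×10⁻³
  candidate L: M = 16.3×10⁻³
  candidate A: M = 4.24×10⁻³
The maximum is for candidate F.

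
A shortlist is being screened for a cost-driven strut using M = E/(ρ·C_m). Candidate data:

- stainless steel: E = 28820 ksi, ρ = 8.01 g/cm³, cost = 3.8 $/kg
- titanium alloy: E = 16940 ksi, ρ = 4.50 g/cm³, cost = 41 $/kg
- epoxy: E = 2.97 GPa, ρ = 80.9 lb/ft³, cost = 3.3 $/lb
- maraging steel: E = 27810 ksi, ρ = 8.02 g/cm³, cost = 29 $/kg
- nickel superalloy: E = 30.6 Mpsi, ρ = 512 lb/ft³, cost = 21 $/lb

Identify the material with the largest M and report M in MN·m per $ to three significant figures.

Putting every candidate on a common basis:
  stainless steel: E = 198.7 GPa, ρ = 8010 kg/m³, cost = 3.800 $/kg
  titanium alloy: E = 116.8 GPa, ρ = 4500 kg/m³, cost = 41.00 $/kg
  epoxy: E = 2.970 GPa, ρ = 1296 kg/m³, cost = 7.275 $/kg
  maraging steel: E = 191.7 GPa, ρ = 8020 kg/m³, cost = 29.00 $/kg
  nickel superalloy: E = 211.0 GPa, ρ = 8201 kg/m³, cost = 46.30 $/kg
  stainless steel: M = 6.53 MN·m per $
  maraging steel: M = 0.824 MN·m per $
  titanium alloy: M = 0.633 MN·m per $
  nickel superalloy: M = 0.556 MN·m per $
  epoxy: M = 0.315 MN·m per $
The maximum is for stainless steel.

stainless steel, M = 6.53 MN·m per $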